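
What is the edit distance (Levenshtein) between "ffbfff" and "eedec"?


Computing edit distance: "ffbfff" -> "eedec"
DP table:
           e    e    d    e    c
      0    1    2    3    4    5
  f   1    1    2    3    4    5
  f   2    2    2    3    4    5
  b   3    3    3    3    4    5
  f   4    4    4    4    4    5
  f   5    5    5    5    5    5
  f   6    6    6    6    6    6
Edit distance = dp[6][5] = 6

6


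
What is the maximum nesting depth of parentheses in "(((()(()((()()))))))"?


Input: "(((()(()((()()))))))"
Tracking depth:
  Position 0 '(': depth becomes 1
  Position 1 '(': depth becomes 2
  Position 2 '(': depth becomes 3
  Position 3 '(': depth becomes 4
  Position 4 ')': depth becomes 3
  Position 5 '(': depth becomes 4
  Position 6 '(': depth becomes 5
  Position 7 ')': depth becomes 4
  Position 8 '(': depth becomes 5
  Position 9 '(': depth becomes 6
  Position 10 '(': depth becomes 7
  Position 11 ')': depth becomes 6
  Position 12 '(': depth becomes 7
  Position 13 ')': depth becomes 6
  Position 14 ')': depth becomes 5
  Position 15 ')': depth becomes 4
  Position 16 ')': depth becomes 3
  Position 17 ')': depth becomes 2
  Position 18 ')': depth becomes 1
  Position 19 ')': depth becomes 0
Maximum depth reached: 7

7


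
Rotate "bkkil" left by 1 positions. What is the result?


Input: "bkkil", rotate left by 1
First 1 characters: "b"
Remaining characters: "kkil"
Concatenate remaining + first: "kkil" + "b" = "kkilb"

kkilb


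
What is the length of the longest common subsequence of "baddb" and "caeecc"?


LCS of "baddb" and "caeecc"
DP table:
           c    a    e    e    c    c
      0    0    0    0    0    0    0
  b   0    0    0    0    0    0    0
  a   0    0    1    1    1    1    1
  d   0    0    1    1    1    1    1
  d   0    0    1    1    1    1    1
  b   0    0    1    1    1    1    1
LCS length = dp[5][6] = 1

1


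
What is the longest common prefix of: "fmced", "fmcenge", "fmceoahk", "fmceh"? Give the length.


Words: fmced, fmcenge, fmceoahk, fmceh
  Position 0: all 'f' => match
  Position 1: all 'm' => match
  Position 2: all 'c' => match
  Position 3: all 'e' => match
  Position 4: ('d', 'n', 'o', 'h') => mismatch, stop
LCP = "fmce" (length 4)

4


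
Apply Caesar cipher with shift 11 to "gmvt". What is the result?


Caesar cipher: shift "gmvt" by 11
  'g' (pos 6) + 11 = pos 17 = 'r'
  'm' (pos 12) + 11 = pos 23 = 'x'
  'v' (pos 21) + 11 = pos 6 = 'g'
  't' (pos 19) + 11 = pos 4 = 'e'
Result: rxge

rxge


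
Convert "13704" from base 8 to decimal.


Input: "13704" in base 8
Positional expansion:
  Digit '1' (value 1) x 8^4 = 4096
  Digit '3' (value 3) x 8^3 = 1536
  Digit '7' (value 7) x 8^2 = 448
  Digit '0' (value 0) x 8^1 = 0
  Digit '4' (value 4) x 8^0 = 4
Sum = 6084

6084


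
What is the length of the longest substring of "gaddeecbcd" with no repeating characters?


Input: "gaddeecbcd"
Sliding window (track last position of each char):
  Position 0 ('g'): window [0,0] length 1 -- new best
  Position 1 ('a'): window [0,1] length 2 -- new best
  Position 2 ('d'): window [0,2] length 3 -- new best
  Position 3 ('d'): repeat (last at 2), move window start to 3
  Position 3 ('d'): window [3,3] length 1
  Position 4 ('e'): window [3,4] length 2
  Position 5 ('e'): repeat (last at 4), move window start to 5
  Position 5 ('e'): window [5,5] length 1
  Position 6 ('c'): window [5,6] length 2
  Position 7 ('b'): window [5,7] length 3
  Position 8 ('c'): repeat (last at 6), move window start to 7
  Position 8 ('c'): window [7,8] length 2
  Position 9 ('d'): window [7,9] length 3
Longest substring with no repeats: "gad" with length 3

3


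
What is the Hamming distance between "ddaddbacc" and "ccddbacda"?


Comparing "ddaddbacc" and "ccddbacda" position by position:
  Position 0: 'd' vs 'c' => differ
  Position 1: 'd' vs 'c' => differ
  Position 2: 'a' vs 'd' => differ
  Position 3: 'd' vs 'd' => same
  Position 4: 'd' vs 'b' => differ
  Position 5: 'b' vs 'a' => differ
  Position 6: 'a' vs 'c' => differ
  Position 7: 'c' vs 'd' => differ
  Position 8: 'c' vs 'a' => differ
Total differences (Hamming distance): 8

8


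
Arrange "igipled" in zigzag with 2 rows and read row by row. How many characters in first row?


Zigzag "igipled" into 2 rows:
Placing characters:
  'i' => row 0
  'g' => row 1
  'i' => row 0
  'p' => row 1
  'l' => row 0
  'e' => row 1
  'd' => row 0
Rows:
  Row 0: "iild"
  Row 1: "gpe"
First row length: 4

4


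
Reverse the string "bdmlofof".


Input: bdmlofof
Reading characters right to left:
  Position 7: 'f'
  Position 6: 'o'
  Position 5: 'f'
  Position 4: 'o'
  Position 3: 'l'
  Position 2: 'm'
  Position 1: 'd'
  Position 0: 'b'
Reversed: fofolmdb

fofolmdb


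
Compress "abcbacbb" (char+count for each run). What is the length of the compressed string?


Input: abcbacbb
Runs:
  'a' x 1 => "a1"
  'b' x 1 => "b1"
  'c' x 1 => "c1"
  'b' x 1 => "b1"
  'a' x 1 => "a1"
  'c' x 1 => "c1"
  'b' x 2 => "b2"
Compressed: "a1b1c1b1a1c1b2"
Compressed length: 14

14


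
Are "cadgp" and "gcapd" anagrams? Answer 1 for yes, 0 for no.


Strings: "cadgp", "gcapd"
Sorted first:  acdgp
Sorted second: acdgp
Sorted forms match => anagrams

1


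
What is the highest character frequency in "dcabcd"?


Input: dcabcd
Character counts:
  'a': 1
  'b': 1
  'c': 2
  'd': 2
Maximum frequency: 2

2


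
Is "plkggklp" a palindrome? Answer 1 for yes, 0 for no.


Input: plkggklp
Reversed: plkggklp
  Compare pos 0 ('p') with pos 7 ('p'): match
  Compare pos 1 ('l') with pos 6 ('l'): match
  Compare pos 2 ('k') with pos 5 ('k'): match
  Compare pos 3 ('g') with pos 4 ('g'): match
Result: palindrome

1


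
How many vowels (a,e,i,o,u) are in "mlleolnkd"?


Input: mlleolnkd
Checking each character:
  'm' at position 0: consonant
  'l' at position 1: consonant
  'l' at position 2: consonant
  'e' at position 3: vowel (running total: 1)
  'o' at position 4: vowel (running total: 2)
  'l' at position 5: consonant
  'n' at position 6: consonant
  'k' at position 7: consonant
  'd' at position 8: consonant
Total vowels: 2

2


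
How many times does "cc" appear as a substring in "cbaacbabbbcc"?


Searching for "cc" in "cbaacbabbbcc"
Scanning each position:
  Position 0: "cb" => no
  Position 1: "ba" => no
  Position 2: "aa" => no
  Position 3: "ac" => no
  Position 4: "cb" => no
  Position 5: "ba" => no
  Position 6: "ab" => no
  Position 7: "bb" => no
  Position 8: "bb" => no
  Position 9: "bc" => no
  Position 10: "cc" => MATCH
Total occurrences: 1

1


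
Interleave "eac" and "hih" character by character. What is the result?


Interleaving "eac" and "hih":
  Position 0: 'e' from first, 'h' from second => "eh"
  Position 1: 'a' from first, 'i' from second => "ai"
  Position 2: 'c' from first, 'h' from second => "ch"
Result: ehaich

ehaich


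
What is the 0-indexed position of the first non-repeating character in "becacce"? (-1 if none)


Input: becacce
Character frequencies:
  'a': 1
  'b': 1
  'c': 3
  'e': 2
Scanning left to right for freq == 1:
  Position 0 ('b'): unique! => answer = 0

0


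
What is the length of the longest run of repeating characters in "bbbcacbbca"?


Input: "bbbcacbbca"
Scanning for longest run:
  Position 1 ('b'): continues run of 'b', length=2
  Position 2 ('b'): continues run of 'b', length=3
  Position 3 ('c'): new char, reset run to 1
  Position 4 ('a'): new char, reset run to 1
  Position 5 ('c'): new char, reset run to 1
  Position 6 ('b'): new char, reset run to 1
  Position 7 ('b'): continues run of 'b', length=2
  Position 8 ('c'): new char, reset run to 1
  Position 9 ('a'): new char, reset run to 1
Longest run: 'b' with length 3

3


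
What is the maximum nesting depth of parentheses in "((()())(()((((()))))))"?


Input: "((()())(()((((()))))))"
Tracking depth:
  Position 0 '(': depth becomes 1
  Position 1 '(': depth becomes 2
  Position 2 '(': depth becomes 3
  Position 3 ')': depth becomes 2
  Position 4 '(': depth becomes 3
  Position 5 ')': depth becomes 2
  Position 6 ')': depth becomes 1
  Position 7 '(': depth becomes 2
  Position 8 '(': depth becomes 3
  Position 9 ')': depth becomes 2
  Position 10 '(': depth becomes 3
  Position 11 '(': depth becomes 4
  Position 12 '(': depth becomes 5
  Position 13 '(': depth becomes 6
  Position 14 '(': depth becomes 7
  Position 15 ')': depth becomes 6
  Position 16 ')': depth becomes 5
  Position 17 ')': depth becomes 4
  Position 18 ')': depth becomes 3
  Position 19 ')': depth becomes 2
  Position 20 ')': depth becomes 1
  Position 21 ')': depth becomes 0
Maximum depth reached: 7

7


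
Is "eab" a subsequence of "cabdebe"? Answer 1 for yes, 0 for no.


Check if "eab" is a subsequence of "cabdebe"
Greedy scan:
  Position 0 ('c'): no match needed
  Position 1 ('a'): no match needed
  Position 2 ('b'): no match needed
  Position 3 ('d'): no match needed
  Position 4 ('e'): matches sub[0] = 'e'
  Position 5 ('b'): no match needed
  Position 6 ('e'): no match needed
Only matched 1/3 characters => not a subsequence

0


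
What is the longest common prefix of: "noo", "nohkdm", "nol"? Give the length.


Words: noo, nohkdm, nol
  Position 0: all 'n' => match
  Position 1: all 'o' => match
  Position 2: ('o', 'h', 'l') => mismatch, stop
LCP = "no" (length 2)

2


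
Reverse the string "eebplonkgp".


Input: eebplonkgp
Reading characters right to left:
  Position 9: 'p'
  Position 8: 'g'
  Position 7: 'k'
  Position 6: 'n'
  Position 5: 'o'
  Position 4: 'l'
  Position 3: 'p'
  Position 2: 'b'
  Position 1: 'e'
  Position 0: 'e'
Reversed: pgknolpbee

pgknolpbee


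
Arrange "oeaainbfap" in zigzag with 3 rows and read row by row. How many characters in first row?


Zigzag "oeaainbfap" into 3 rows:
Placing characters:
  'o' => row 0
  'e' => row 1
  'a' => row 2
  'a' => row 1
  'i' => row 0
  'n' => row 1
  'b' => row 2
  'f' => row 1
  'a' => row 0
  'p' => row 1
Rows:
  Row 0: "oia"
  Row 1: "eanfp"
  Row 2: "ab"
First row length: 3

3


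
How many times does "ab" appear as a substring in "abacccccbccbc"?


Searching for "ab" in "abacccccbccbc"
Scanning each position:
  Position 0: "ab" => MATCH
  Position 1: "ba" => no
  Position 2: "ac" => no
  Position 3: "cc" => no
  Position 4: "cc" => no
  Position 5: "cc" => no
  Position 6: "cc" => no
  Position 7: "cb" => no
  Position 8: "bc" => no
  Position 9: "cc" => no
  Position 10: "cb" => no
  Position 11: "bc" => no
Total occurrences: 1

1


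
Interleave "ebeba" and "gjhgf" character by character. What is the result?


Interleaving "ebeba" and "gjhgf":
  Position 0: 'e' from first, 'g' from second => "eg"
  Position 1: 'b' from first, 'j' from second => "bj"
  Position 2: 'e' from first, 'h' from second => "eh"
  Position 3: 'b' from first, 'g' from second => "bg"
  Position 4: 'a' from first, 'f' from second => "af"
Result: egbjehbgaf

egbjehbgaf


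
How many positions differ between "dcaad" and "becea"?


Comparing "dcaad" and "becea" position by position:
  Position 0: 'd' vs 'b' => DIFFER
  Position 1: 'c' vs 'e' => DIFFER
  Position 2: 'a' vs 'c' => DIFFER
  Position 3: 'a' vs 'e' => DIFFER
  Position 4: 'd' vs 'a' => DIFFER
Positions that differ: 5

5


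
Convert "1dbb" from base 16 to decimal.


Input: "1dbb" in base 16
Positional expansion:
  Digit '1' (value 1) x 16^3 = 4096
  Digit 'd' (value 13) x 16^2 = 3328
  Digit 'b' (value 11) x 16^1 = 176
  Digit 'b' (value 11) x 16^0 = 11
Sum = 7611

7611


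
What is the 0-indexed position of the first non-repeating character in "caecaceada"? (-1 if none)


Input: caecaceada
Character frequencies:
  'a': 4
  'c': 3
  'd': 1
  'e': 2
Scanning left to right for freq == 1:
  Position 0 ('c'): freq=3, skip
  Position 1 ('a'): freq=4, skip
  Position 2 ('e'): freq=2, skip
  Position 3 ('c'): freq=3, skip
  Position 4 ('a'): freq=4, skip
  Position 5 ('c'): freq=3, skip
  Position 6 ('e'): freq=2, skip
  Position 7 ('a'): freq=4, skip
  Position 8 ('d'): unique! => answer = 8

8


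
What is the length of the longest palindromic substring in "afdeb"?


Input: "afdeb"
Checking substrings for palindromes:
  No multi-char palindromic substrings found
Longest palindromic substring: "a" with length 1

1


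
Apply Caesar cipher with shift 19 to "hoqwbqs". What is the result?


Caesar cipher: shift "hoqwbqs" by 19
  'h' (pos 7) + 19 = pos 0 = 'a'
  'o' (pos 14) + 19 = pos 7 = 'h'
  'q' (pos 16) + 19 = pos 9 = 'j'
  'w' (pos 22) + 19 = pos 15 = 'p'
  'b' (pos 1) + 19 = pos 20 = 'u'
  'q' (pos 16) + 19 = pos 9 = 'j'
  's' (pos 18) + 19 = pos 11 = 'l'
Result: ahjpujl

ahjpujl


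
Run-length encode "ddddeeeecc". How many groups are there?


Input: ddddeeeecc
Scanning for consecutive runs:
  Group 1: 'd' x 4 (positions 0-3)
  Group 2: 'e' x 4 (positions 4-7)
  Group 3: 'c' x 2 (positions 8-9)
Total groups: 3

3


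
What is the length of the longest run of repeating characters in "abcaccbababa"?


Input: "abcaccbababa"
Scanning for longest run:
  Position 1 ('b'): new char, reset run to 1
  Position 2 ('c'): new char, reset run to 1
  Position 3 ('a'): new char, reset run to 1
  Position 4 ('c'): new char, reset run to 1
  Position 5 ('c'): continues run of 'c', length=2
  Position 6 ('b'): new char, reset run to 1
  Position 7 ('a'): new char, reset run to 1
  Position 8 ('b'): new char, reset run to 1
  Position 9 ('a'): new char, reset run to 1
  Position 10 ('b'): new char, reset run to 1
  Position 11 ('a'): new char, reset run to 1
Longest run: 'c' with length 2

2


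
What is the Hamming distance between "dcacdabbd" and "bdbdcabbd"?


Comparing "dcacdabbd" and "bdbdcabbd" position by position:
  Position 0: 'd' vs 'b' => differ
  Position 1: 'c' vs 'd' => differ
  Position 2: 'a' vs 'b' => differ
  Position 3: 'c' vs 'd' => differ
  Position 4: 'd' vs 'c' => differ
  Position 5: 'a' vs 'a' => same
  Position 6: 'b' vs 'b' => same
  Position 7: 'b' vs 'b' => same
  Position 8: 'd' vs 'd' => same
Total differences (Hamming distance): 5

5


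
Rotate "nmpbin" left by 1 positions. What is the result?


Input: "nmpbin", rotate left by 1
First 1 characters: "n"
Remaining characters: "mpbin"
Concatenate remaining + first: "mpbin" + "n" = "mpbinn"

mpbinn


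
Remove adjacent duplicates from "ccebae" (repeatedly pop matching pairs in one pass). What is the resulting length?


Input: ccebae
Stack-based adjacent duplicate removal:
  Read 'c': push. Stack: c
  Read 'c': matches stack top 'c' => pop. Stack: (empty)
  Read 'e': push. Stack: e
  Read 'b': push. Stack: eb
  Read 'a': push. Stack: eba
  Read 'e': push. Stack: ebae
Final stack: "ebae" (length 4)

4


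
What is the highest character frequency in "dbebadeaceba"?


Input: dbebadeaceba
Character counts:
  'a': 3
  'b': 3
  'c': 1
  'd': 2
  'e': 3
Maximum frequency: 3

3


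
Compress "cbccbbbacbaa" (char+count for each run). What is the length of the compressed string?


Input: cbccbbbacbaa
Runs:
  'c' x 1 => "c1"
  'b' x 1 => "b1"
  'c' x 2 => "c2"
  'b' x 3 => "b3"
  'a' x 1 => "a1"
  'c' x 1 => "c1"
  'b' x 1 => "b1"
  'a' x 2 => "a2"
Compressed: "c1b1c2b3a1c1b1a2"
Compressed length: 16

16


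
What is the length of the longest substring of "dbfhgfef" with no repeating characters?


Input: "dbfhgfef"
Sliding window (track last position of each char):
  Position 0 ('d'): window [0,0] length 1 -- new best
  Position 1 ('b'): window [0,1] length 2 -- new best
  Position 2 ('f'): window [0,2] length 3 -- new best
  Position 3 ('h'): window [0,3] length 4 -- new best
  Position 4 ('g'): window [0,4] length 5 -- new best
  Position 5 ('f'): repeat (last at 2), move window start to 3
  Position 5 ('f'): window [3,5] length 3
  Position 6 ('e'): window [3,6] length 4
  Position 7 ('f'): repeat (last at 5), move window start to 6
  Position 7 ('f'): window [6,7] length 2
Longest substring with no repeats: "dbfhg" with length 5

5


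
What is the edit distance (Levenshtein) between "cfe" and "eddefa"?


Computing edit distance: "cfe" -> "eddefa"
DP table:
           e    d    d    e    f    a
      0    1    2    3    4    5    6
  c   1    1    2    3    4    5    6
  f   2    2    2    3    4    4    5
  e   3    2    3    3    3    4    5
Edit distance = dp[3][6] = 5

5


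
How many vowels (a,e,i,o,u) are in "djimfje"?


Input: djimfje
Checking each character:
  'd' at position 0: consonant
  'j' at position 1: consonant
  'i' at position 2: vowel (running total: 1)
  'm' at position 3: consonant
  'f' at position 4: consonant
  'j' at position 5: consonant
  'e' at position 6: vowel (running total: 2)
Total vowels: 2

2


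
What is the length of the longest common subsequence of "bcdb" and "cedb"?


LCS of "bcdb" and "cedb"
DP table:
           c    e    d    b
      0    0    0    0    0
  b   0    0    0    0    1
  c   0    1    1    1    1
  d   0    1    1    2    2
  b   0    1    1    2    3
LCS length = dp[4][4] = 3

3


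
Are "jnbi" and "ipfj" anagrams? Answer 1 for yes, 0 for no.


Strings: "jnbi", "ipfj"
Sorted first:  bijn
Sorted second: fijp
Differ at position 0: 'b' vs 'f' => not anagrams

0


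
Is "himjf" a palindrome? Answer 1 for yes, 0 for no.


Input: himjf
Reversed: fjmih
  Compare pos 0 ('h') with pos 4 ('f'): MISMATCH
  Compare pos 1 ('i') with pos 3 ('j'): MISMATCH
Result: not a palindrome

0


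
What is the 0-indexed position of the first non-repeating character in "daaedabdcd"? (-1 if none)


Input: daaedabdcd
Character frequencies:
  'a': 3
  'b': 1
  'c': 1
  'd': 4
  'e': 1
Scanning left to right for freq == 1:
  Position 0 ('d'): freq=4, skip
  Position 1 ('a'): freq=3, skip
  Position 2 ('a'): freq=3, skip
  Position 3 ('e'): unique! => answer = 3

3


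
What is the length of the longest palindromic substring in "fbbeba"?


Input: "fbbeba"
Checking substrings for palindromes:
  [2:5] "beb" (len 3) => palindrome
  [1:3] "bb" (len 2) => palindrome
Longest palindromic substring: "beb" with length 3

3


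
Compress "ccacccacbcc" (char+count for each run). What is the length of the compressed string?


Input: ccacccacbcc
Runs:
  'c' x 2 => "c2"
  'a' x 1 => "a1"
  'c' x 3 => "c3"
  'a' x 1 => "a1"
  'c' x 1 => "c1"
  'b' x 1 => "b1"
  'c' x 2 => "c2"
Compressed: "c2a1c3a1c1b1c2"
Compressed length: 14

14


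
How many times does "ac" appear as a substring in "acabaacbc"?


Searching for "ac" in "acabaacbc"
Scanning each position:
  Position 0: "ac" => MATCH
  Position 1: "ca" => no
  Position 2: "ab" => no
  Position 3: "ba" => no
  Position 4: "aa" => no
  Position 5: "ac" => MATCH
  Position 6: "cb" => no
  Position 7: "bc" => no
Total occurrences: 2

2


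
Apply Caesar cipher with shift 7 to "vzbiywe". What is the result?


Caesar cipher: shift "vzbiywe" by 7
  'v' (pos 21) + 7 = pos 2 = 'c'
  'z' (pos 25) + 7 = pos 6 = 'g'
  'b' (pos 1) + 7 = pos 8 = 'i'
  'i' (pos 8) + 7 = pos 15 = 'p'
  'y' (pos 24) + 7 = pos 5 = 'f'
  'w' (pos 22) + 7 = pos 3 = 'd'
  'e' (pos 4) + 7 = pos 11 = 'l'
Result: cgipfdl

cgipfdl


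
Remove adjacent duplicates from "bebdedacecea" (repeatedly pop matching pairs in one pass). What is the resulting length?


Input: bebdedacecea
Stack-based adjacent duplicate removal:
  Read 'b': push. Stack: b
  Read 'e': push. Stack: be
  Read 'b': push. Stack: beb
  Read 'd': push. Stack: bebd
  Read 'e': push. Stack: bebde
  Read 'd': push. Stack: bebded
  Read 'a': push. Stack: bebdeda
  Read 'c': push. Stack: bebdedac
  Read 'e': push. Stack: bebdedace
  Read 'c': push. Stack: bebdedacec
  Read 'e': push. Stack: bebdedacece
  Read 'a': push. Stack: bebdedacecea
Final stack: "bebdedacecea" (length 12)

12


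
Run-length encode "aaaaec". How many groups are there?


Input: aaaaec
Scanning for consecutive runs:
  Group 1: 'a' x 4 (positions 0-3)
  Group 2: 'e' x 1 (positions 4-4)
  Group 3: 'c' x 1 (positions 5-5)
Total groups: 3

3


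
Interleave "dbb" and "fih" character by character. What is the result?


Interleaving "dbb" and "fih":
  Position 0: 'd' from first, 'f' from second => "df"
  Position 1: 'b' from first, 'i' from second => "bi"
  Position 2: 'b' from first, 'h' from second => "bh"
Result: dfbibh

dfbibh


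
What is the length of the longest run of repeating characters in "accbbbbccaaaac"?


Input: "accbbbbccaaaac"
Scanning for longest run:
  Position 1 ('c'): new char, reset run to 1
  Position 2 ('c'): continues run of 'c', length=2
  Position 3 ('b'): new char, reset run to 1
  Position 4 ('b'): continues run of 'b', length=2
  Position 5 ('b'): continues run of 'b', length=3
  Position 6 ('b'): continues run of 'b', length=4
  Position 7 ('c'): new char, reset run to 1
  Position 8 ('c'): continues run of 'c', length=2
  Position 9 ('a'): new char, reset run to 1
  Position 10 ('a'): continues run of 'a', length=2
  Position 11 ('a'): continues run of 'a', length=3
  Position 12 ('a'): continues run of 'a', length=4
  Position 13 ('c'): new char, reset run to 1
Longest run: 'b' with length 4

4


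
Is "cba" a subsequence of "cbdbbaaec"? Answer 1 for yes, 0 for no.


Check if "cba" is a subsequence of "cbdbbaaec"
Greedy scan:
  Position 0 ('c'): matches sub[0] = 'c'
  Position 1 ('b'): matches sub[1] = 'b'
  Position 2 ('d'): no match needed
  Position 3 ('b'): no match needed
  Position 4 ('b'): no match needed
  Position 5 ('a'): matches sub[2] = 'a'
  Position 6 ('a'): no match needed
  Position 7 ('e'): no match needed
  Position 8 ('c'): no match needed
All 3 characters matched => is a subsequence

1


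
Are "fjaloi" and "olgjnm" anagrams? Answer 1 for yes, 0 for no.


Strings: "fjaloi", "olgjnm"
Sorted first:  afijlo
Sorted second: gjlmno
Differ at position 0: 'a' vs 'g' => not anagrams

0


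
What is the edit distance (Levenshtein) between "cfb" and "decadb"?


Computing edit distance: "cfb" -> "decadb"
DP table:
           d    e    c    a    d    b
      0    1    2    3    4    5    6
  c   1    1    2    2    3    4    5
  f   2    2    2    3    3    4    5
  b   3    3    3    3    4    4    4
Edit distance = dp[3][6] = 4

4


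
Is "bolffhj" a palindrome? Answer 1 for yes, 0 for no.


Input: bolffhj
Reversed: jhfflob
  Compare pos 0 ('b') with pos 6 ('j'): MISMATCH
  Compare pos 1 ('o') with pos 5 ('h'): MISMATCH
  Compare pos 2 ('l') with pos 4 ('f'): MISMATCH
Result: not a palindrome

0


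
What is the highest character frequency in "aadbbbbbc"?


Input: aadbbbbbc
Character counts:
  'a': 2
  'b': 5
  'c': 1
  'd': 1
Maximum frequency: 5

5


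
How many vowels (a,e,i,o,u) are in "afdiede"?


Input: afdiede
Checking each character:
  'a' at position 0: vowel (running total: 1)
  'f' at position 1: consonant
  'd' at position 2: consonant
  'i' at position 3: vowel (running total: 2)
  'e' at position 4: vowel (running total: 3)
  'd' at position 5: consonant
  'e' at position 6: vowel (running total: 4)
Total vowels: 4

4


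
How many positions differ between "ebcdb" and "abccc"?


Comparing "ebcdb" and "abccc" position by position:
  Position 0: 'e' vs 'a' => DIFFER
  Position 1: 'b' vs 'b' => same
  Position 2: 'c' vs 'c' => same
  Position 3: 'd' vs 'c' => DIFFER
  Position 4: 'b' vs 'c' => DIFFER
Positions that differ: 3

3


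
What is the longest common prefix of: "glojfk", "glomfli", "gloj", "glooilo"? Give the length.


Words: glojfk, glomfli, gloj, glooilo
  Position 0: all 'g' => match
  Position 1: all 'l' => match
  Position 2: all 'o' => match
  Position 3: ('j', 'm', 'j', 'o') => mismatch, stop
LCP = "glo" (length 3)

3


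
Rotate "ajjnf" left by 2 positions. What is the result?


Input: "ajjnf", rotate left by 2
First 2 characters: "aj"
Remaining characters: "jnf"
Concatenate remaining + first: "jnf" + "aj" = "jnfaj"

jnfaj


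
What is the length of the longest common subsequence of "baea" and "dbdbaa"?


LCS of "baea" and "dbdbaa"
DP table:
           d    b    d    b    a    a
      0    0    0    0    0    0    0
  b   0    0    1    1    1    1    1
  a   0    0    1    1    1    2    2
  e   0    0    1    1    1    2    2
  a   0    0    1    1    1    2    3
LCS length = dp[4][6] = 3

3


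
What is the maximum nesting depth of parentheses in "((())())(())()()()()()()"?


Input: "((())())(())()()()()()()"
Tracking depth:
  Position 0 '(': depth becomes 1
  Position 1 '(': depth becomes 2
  Position 2 '(': depth becomes 3
  Position 3 ')': depth becomes 2
  Position 4 ')': depth becomes 1
  Position 5 '(': depth becomes 2
  Position 6 ')': depth becomes 1
  Position 7 ')': depth becomes 0
  Position 8 '(': depth becomes 1
  Position 9 '(': depth becomes 2
  Position 10 ')': depth becomes 1
  Position 11 ')': depth becomes 0
  Position 12 '(': depth becomes 1
  Position 13 ')': depth becomes 0
  Position 14 '(': depth becomes 1
  Position 15 ')': depth becomes 0
  Position 16 '(': depth becomes 1
  Position 17 ')': depth becomes 0
  Position 18 '(': depth becomes 1
  Position 19 ')': depth becomes 0
  Position 20 '(': depth becomes 1
  Position 21 ')': depth becomes 0
  Position 22 '(': depth becomes 1
  Position 23 ')': depth becomes 0
Maximum depth reached: 3

3


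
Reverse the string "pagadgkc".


Input: pagadgkc
Reading characters right to left:
  Position 7: 'c'
  Position 6: 'k'
  Position 5: 'g'
  Position 4: 'd'
  Position 3: 'a'
  Position 2: 'g'
  Position 1: 'a'
  Position 0: 'p'
Reversed: ckgdagap

ckgdagap


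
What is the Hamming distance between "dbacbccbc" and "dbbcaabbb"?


Comparing "dbacbccbc" and "dbbcaabbb" position by position:
  Position 0: 'd' vs 'd' => same
  Position 1: 'b' vs 'b' => same
  Position 2: 'a' vs 'b' => differ
  Position 3: 'c' vs 'c' => same
  Position 4: 'b' vs 'a' => differ
  Position 5: 'c' vs 'a' => differ
  Position 6: 'c' vs 'b' => differ
  Position 7: 'b' vs 'b' => same
  Position 8: 'c' vs 'b' => differ
Total differences (Hamming distance): 5

5


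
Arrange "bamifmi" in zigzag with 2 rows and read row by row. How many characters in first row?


Zigzag "bamifmi" into 2 rows:
Placing characters:
  'b' => row 0
  'a' => row 1
  'm' => row 0
  'i' => row 1
  'f' => row 0
  'm' => row 1
  'i' => row 0
Rows:
  Row 0: "bmfi"
  Row 1: "aim"
First row length: 4

4


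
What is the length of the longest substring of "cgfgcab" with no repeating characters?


Input: "cgfgcab"
Sliding window (track last position of each char):
  Position 0 ('c'): window [0,0] length 1 -- new best
  Position 1 ('g'): window [0,1] length 2 -- new best
  Position 2 ('f'): window [0,2] length 3 -- new best
  Position 3 ('g'): repeat (last at 1), move window start to 2
  Position 3 ('g'): window [2,3] length 2
  Position 4 ('c'): window [2,4] length 3
  Position 5 ('a'): window [2,5] length 4 -- new best
  Position 6 ('b'): window [2,6] length 5 -- new best
Longest substring with no repeats: "fgcab" with length 5

5


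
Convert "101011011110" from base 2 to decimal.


Input: "101011011110" in base 2
Positional expansion:
  Digit '1' (value 1) x 2^11 = 2048
  Digit '0' (value 0) x 2^10 = 0
  Digit '1' (value 1) x 2^9 = 512
  Digit '0' (value 0) x 2^8 = 0
  Digit '1' (value 1) x 2^7 = 128
  Digit '1' (value 1) x 2^6 = 64
  Digit '0' (value 0) x 2^5 = 0
  Digit '1' (value 1) x 2^4 = 16
  Digit '1' (value 1) x 2^3 = 8
  Digit '1' (value 1) x 2^2 = 4
  Digit '1' (value 1) x 2^1 = 2
  Digit '0' (value 0) x 2^0 = 0
Sum = 2782

2782


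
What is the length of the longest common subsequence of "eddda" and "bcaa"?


LCS of "eddda" and "bcaa"
DP table:
           b    c    a    a
      0    0    0    0    0
  e   0    0    0    0    0
  d   0    0    0    0    0
  d   0    0    0    0    0
  d   0    0    0    0    0
  a   0    0    0    1    1
LCS length = dp[5][4] = 1

1


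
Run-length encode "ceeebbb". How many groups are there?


Input: ceeebbb
Scanning for consecutive runs:
  Group 1: 'c' x 1 (positions 0-0)
  Group 2: 'e' x 3 (positions 1-3)
  Group 3: 'b' x 3 (positions 4-6)
Total groups: 3

3


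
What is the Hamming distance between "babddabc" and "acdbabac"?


Comparing "babddabc" and "acdbabac" position by position:
  Position 0: 'b' vs 'a' => differ
  Position 1: 'a' vs 'c' => differ
  Position 2: 'b' vs 'd' => differ
  Position 3: 'd' vs 'b' => differ
  Position 4: 'd' vs 'a' => differ
  Position 5: 'a' vs 'b' => differ
  Position 6: 'b' vs 'a' => differ
  Position 7: 'c' vs 'c' => same
Total differences (Hamming distance): 7

7


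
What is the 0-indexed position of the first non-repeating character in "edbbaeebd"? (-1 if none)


Input: edbbaeebd
Character frequencies:
  'a': 1
  'b': 3
  'd': 2
  'e': 3
Scanning left to right for freq == 1:
  Position 0 ('e'): freq=3, skip
  Position 1 ('d'): freq=2, skip
  Position 2 ('b'): freq=3, skip
  Position 3 ('b'): freq=3, skip
  Position 4 ('a'): unique! => answer = 4

4


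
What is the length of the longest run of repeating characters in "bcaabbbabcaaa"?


Input: "bcaabbbabcaaa"
Scanning for longest run:
  Position 1 ('c'): new char, reset run to 1
  Position 2 ('a'): new char, reset run to 1
  Position 3 ('a'): continues run of 'a', length=2
  Position 4 ('b'): new char, reset run to 1
  Position 5 ('b'): continues run of 'b', length=2
  Position 6 ('b'): continues run of 'b', length=3
  Position 7 ('a'): new char, reset run to 1
  Position 8 ('b'): new char, reset run to 1
  Position 9 ('c'): new char, reset run to 1
  Position 10 ('a'): new char, reset run to 1
  Position 11 ('a'): continues run of 'a', length=2
  Position 12 ('a'): continues run of 'a', length=3
Longest run: 'b' with length 3

3


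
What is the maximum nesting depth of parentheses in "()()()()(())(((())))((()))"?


Input: "()()()()(())(((())))((()))"
Tracking depth:
  Position 0 '(': depth becomes 1
  Position 1 ')': depth becomes 0
  Position 2 '(': depth becomes 1
  Position 3 ')': depth becomes 0
  Position 4 '(': depth becomes 1
  Position 5 ')': depth becomes 0
  Position 6 '(': depth becomes 1
  Position 7 ')': depth becomes 0
  Position 8 '(': depth becomes 1
  Position 9 '(': depth becomes 2
  Position 10 ')': depth becomes 1
  Position 11 ')': depth becomes 0
  Position 12 '(': depth becomes 1
  Position 13 '(': depth becomes 2
  Position 14 '(': depth becomes 3
  Position 15 '(': depth becomes 4
  Position 16 ')': depth becomes 3
  Position 17 ')': depth becomes 2
  Position 18 ')': depth becomes 1
  Position 19 ')': depth becomes 0
  Position 20 '(': depth becomes 1
  Position 21 '(': depth becomes 2
  Position 22 '(': depth becomes 3
  Position 23 ')': depth becomes 2
  Position 24 ')': depth becomes 1
  Position 25 ')': depth becomes 0
Maximum depth reached: 4

4


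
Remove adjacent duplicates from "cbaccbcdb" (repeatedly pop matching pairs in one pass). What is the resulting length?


Input: cbaccbcdb
Stack-based adjacent duplicate removal:
  Read 'c': push. Stack: c
  Read 'b': push. Stack: cb
  Read 'a': push. Stack: cba
  Read 'c': push. Stack: cbac
  Read 'c': matches stack top 'c' => pop. Stack: cba
  Read 'b': push. Stack: cbab
  Read 'c': push. Stack: cbabc
  Read 'd': push. Stack: cbabcd
  Read 'b': push. Stack: cbabcdb
Final stack: "cbabcdb" (length 7)

7


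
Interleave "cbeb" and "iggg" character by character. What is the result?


Interleaving "cbeb" and "iggg":
  Position 0: 'c' from first, 'i' from second => "ci"
  Position 1: 'b' from first, 'g' from second => "bg"
  Position 2: 'e' from first, 'g' from second => "eg"
  Position 3: 'b' from first, 'g' from second => "bg"
Result: cibgegbg

cibgegbg


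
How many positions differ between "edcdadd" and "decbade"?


Comparing "edcdadd" and "decbade" position by position:
  Position 0: 'e' vs 'd' => DIFFER
  Position 1: 'd' vs 'e' => DIFFER
  Position 2: 'c' vs 'c' => same
  Position 3: 'd' vs 'b' => DIFFER
  Position 4: 'a' vs 'a' => same
  Position 5: 'd' vs 'd' => same
  Position 6: 'd' vs 'e' => DIFFER
Positions that differ: 4

4


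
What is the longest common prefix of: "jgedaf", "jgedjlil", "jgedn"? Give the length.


Words: jgedaf, jgedjlil, jgedn
  Position 0: all 'j' => match
  Position 1: all 'g' => match
  Position 2: all 'e' => match
  Position 3: all 'd' => match
  Position 4: ('a', 'j', 'n') => mismatch, stop
LCP = "jged" (length 4)

4


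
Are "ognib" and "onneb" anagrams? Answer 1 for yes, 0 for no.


Strings: "ognib", "onneb"
Sorted first:  bgino
Sorted second: benno
Differ at position 1: 'g' vs 'e' => not anagrams

0


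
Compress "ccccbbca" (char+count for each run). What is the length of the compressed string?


Input: ccccbbca
Runs:
  'c' x 4 => "c4"
  'b' x 2 => "b2"
  'c' x 1 => "c1"
  'a' x 1 => "a1"
Compressed: "c4b2c1a1"
Compressed length: 8

8


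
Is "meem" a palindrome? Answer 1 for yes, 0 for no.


Input: meem
Reversed: meem
  Compare pos 0 ('m') with pos 3 ('m'): match
  Compare pos 1 ('e') with pos 2 ('e'): match
Result: palindrome

1


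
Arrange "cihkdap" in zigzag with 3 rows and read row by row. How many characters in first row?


Zigzag "cihkdap" into 3 rows:
Placing characters:
  'c' => row 0
  'i' => row 1
  'h' => row 2
  'k' => row 1
  'd' => row 0
  'a' => row 1
  'p' => row 2
Rows:
  Row 0: "cd"
  Row 1: "ika"
  Row 2: "hp"
First row length: 2

2


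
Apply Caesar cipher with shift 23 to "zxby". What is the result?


Caesar cipher: shift "zxby" by 23
  'z' (pos 25) + 23 = pos 22 = 'w'
  'x' (pos 23) + 23 = pos 20 = 'u'
  'b' (pos 1) + 23 = pos 24 = 'y'
  'y' (pos 24) + 23 = pos 21 = 'v'
Result: wuyv

wuyv


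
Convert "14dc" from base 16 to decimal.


Input: "14dc" in base 16
Positional expansion:
  Digit '1' (value 1) x 16^3 = 4096
  Digit '4' (value 4) x 16^2 = 1024
  Digit 'd' (value 13) x 16^1 = 208
  Digit 'c' (value 12) x 16^0 = 12
Sum = 5340

5340


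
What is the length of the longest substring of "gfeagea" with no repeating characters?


Input: "gfeagea"
Sliding window (track last position of each char):
  Position 0 ('g'): window [0,0] length 1 -- new best
  Position 1 ('f'): window [0,1] length 2 -- new best
  Position 2 ('e'): window [0,2] length 3 -- new best
  Position 3 ('a'): window [0,3] length 4 -- new best
  Position 4 ('g'): repeat (last at 0), move window start to 1
  Position 4 ('g'): window [1,4] length 4
  Position 5 ('e'): repeat (last at 2), move window start to 3
  Position 5 ('e'): window [3,5] length 3
  Position 6 ('a'): repeat (last at 3), move window start to 4
  Position 6 ('a'): window [4,6] length 3
Longest substring with no repeats: "gfea" with length 4

4


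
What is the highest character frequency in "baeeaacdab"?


Input: baeeaacdab
Character counts:
  'a': 4
  'b': 2
  'c': 1
  'd': 1
  'e': 2
Maximum frequency: 4

4


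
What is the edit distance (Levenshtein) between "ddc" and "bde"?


Computing edit distance: "ddc" -> "bde"
DP table:
           b    d    e
      0    1    2    3
  d   1    1    1    2
  d   2    2    1    2
  c   3    3    2    2
Edit distance = dp[3][3] = 2

2


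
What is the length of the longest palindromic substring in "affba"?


Input: "affba"
Checking substrings for palindromes:
  [1:3] "ff" (len 2) => palindrome
Longest palindromic substring: "ff" with length 2

2


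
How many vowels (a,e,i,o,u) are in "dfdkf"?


Input: dfdkf
Checking each character:
  'd' at position 0: consonant
  'f' at position 1: consonant
  'd' at position 2: consonant
  'k' at position 3: consonant
  'f' at position 4: consonant
Total vowels: 0

0


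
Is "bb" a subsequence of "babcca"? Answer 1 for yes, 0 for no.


Check if "bb" is a subsequence of "babcca"
Greedy scan:
  Position 0 ('b'): matches sub[0] = 'b'
  Position 1 ('a'): no match needed
  Position 2 ('b'): matches sub[1] = 'b'
  Position 3 ('c'): no match needed
  Position 4 ('c'): no match needed
  Position 5 ('a'): no match needed
All 2 characters matched => is a subsequence

1


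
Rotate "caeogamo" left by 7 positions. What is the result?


Input: "caeogamo", rotate left by 7
First 7 characters: "caeogam"
Remaining characters: "o"
Concatenate remaining + first: "o" + "caeogam" = "ocaeogam"

ocaeogam


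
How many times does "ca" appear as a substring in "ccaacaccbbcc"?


Searching for "ca" in "ccaacaccbbcc"
Scanning each position:
  Position 0: "cc" => no
  Position 1: "ca" => MATCH
  Position 2: "aa" => no
  Position 3: "ac" => no
  Position 4: "ca" => MATCH
  Position 5: "ac" => no
  Position 6: "cc" => no
  Position 7: "cb" => no
  Position 8: "bb" => no
  Position 9: "bc" => no
  Position 10: "cc" => no
Total occurrences: 2

2


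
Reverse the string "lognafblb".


Input: lognafblb
Reading characters right to left:
  Position 8: 'b'
  Position 7: 'l'
  Position 6: 'b'
  Position 5: 'f'
  Position 4: 'a'
  Position 3: 'n'
  Position 2: 'g'
  Position 1: 'o'
  Position 0: 'l'
Reversed: blbfangol

blbfangol


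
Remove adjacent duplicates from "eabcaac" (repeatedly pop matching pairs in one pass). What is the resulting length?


Input: eabcaac
Stack-based adjacent duplicate removal:
  Read 'e': push. Stack: e
  Read 'a': push. Stack: ea
  Read 'b': push. Stack: eab
  Read 'c': push. Stack: eabc
  Read 'a': push. Stack: eabca
  Read 'a': matches stack top 'a' => pop. Stack: eabc
  Read 'c': matches stack top 'c' => pop. Stack: eab
Final stack: "eab" (length 3)

3


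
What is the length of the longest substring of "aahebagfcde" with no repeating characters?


Input: "aahebagfcde"
Sliding window (track last position of each char):
  Position 0 ('a'): window [0,0] length 1 -- new best
  Position 1 ('a'): repeat (last at 0), move window start to 1
  Position 1 ('a'): window [1,1] length 1
  Position 2 ('h'): window [1,2] length 2 -- new best
  Position 3 ('e'): window [1,3] length 3 -- new best
  Position 4 ('b'): window [1,4] length 4 -- new best
  Position 5 ('a'): repeat (last at 1), move window start to 2
  Position 5 ('a'): window [2,5] length 4
  Position 6 ('g'): window [2,6] length 5 -- new best
  Position 7 ('f'): window [2,7] length 6 -- new best
  Position 8 ('c'): window [2,8] length 7 -- new best
  Position 9 ('d'): window [2,9] length 8 -- new best
  Position 10 ('e'): repeat (last at 3), move window start to 4
  Position 10 ('e'): window [4,10] length 7
Longest substring with no repeats: "hebagfcd" with length 8

8


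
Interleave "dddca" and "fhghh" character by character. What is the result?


Interleaving "dddca" and "fhghh":
  Position 0: 'd' from first, 'f' from second => "df"
  Position 1: 'd' from first, 'h' from second => "dh"
  Position 2: 'd' from first, 'g' from second => "dg"
  Position 3: 'c' from first, 'h' from second => "ch"
  Position 4: 'a' from first, 'h' from second => "ah"
Result: dfdhdgchah

dfdhdgchah


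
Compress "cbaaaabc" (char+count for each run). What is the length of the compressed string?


Input: cbaaaabc
Runs:
  'c' x 1 => "c1"
  'b' x 1 => "b1"
  'a' x 4 => "a4"
  'b' x 1 => "b1"
  'c' x 1 => "c1"
Compressed: "c1b1a4b1c1"
Compressed length: 10

10


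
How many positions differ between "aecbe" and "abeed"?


Comparing "aecbe" and "abeed" position by position:
  Position 0: 'a' vs 'a' => same
  Position 1: 'e' vs 'b' => DIFFER
  Position 2: 'c' vs 'e' => DIFFER
  Position 3: 'b' vs 'e' => DIFFER
  Position 4: 'e' vs 'd' => DIFFER
Positions that differ: 4

4


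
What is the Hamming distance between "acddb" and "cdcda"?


Comparing "acddb" and "cdcda" position by position:
  Position 0: 'a' vs 'c' => differ
  Position 1: 'c' vs 'd' => differ
  Position 2: 'd' vs 'c' => differ
  Position 3: 'd' vs 'd' => same
  Position 4: 'b' vs 'a' => differ
Total differences (Hamming distance): 4

4


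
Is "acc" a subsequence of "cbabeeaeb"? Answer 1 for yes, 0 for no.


Check if "acc" is a subsequence of "cbabeeaeb"
Greedy scan:
  Position 0 ('c'): no match needed
  Position 1 ('b'): no match needed
  Position 2 ('a'): matches sub[0] = 'a'
  Position 3 ('b'): no match needed
  Position 4 ('e'): no match needed
  Position 5 ('e'): no match needed
  Position 6 ('a'): no match needed
  Position 7 ('e'): no match needed
  Position 8 ('b'): no match needed
Only matched 1/3 characters => not a subsequence

0
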